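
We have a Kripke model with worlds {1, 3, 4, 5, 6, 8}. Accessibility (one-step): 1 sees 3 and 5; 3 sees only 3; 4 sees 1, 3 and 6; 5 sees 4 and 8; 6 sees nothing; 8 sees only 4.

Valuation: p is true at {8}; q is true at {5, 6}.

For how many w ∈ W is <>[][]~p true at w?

5

1: successors {3, 5}; [][]~p there: 3:T, 5:T. ✓
3: successors {3}; [][]~p there: 3:T. ✓
4: successors {1, 3, 6}; [][]~p there: 1:F, 3:T, 6:T. ✓
5: successors {4, 8}; [][]~p there: 4:T, 8:T. ✓
6: no successors, so <>[][]~p fails. ✗
8: successors {4}; [][]~p there: 4:T. ✓
Satisfying worlds: {1, 3, 4, 5, 8}.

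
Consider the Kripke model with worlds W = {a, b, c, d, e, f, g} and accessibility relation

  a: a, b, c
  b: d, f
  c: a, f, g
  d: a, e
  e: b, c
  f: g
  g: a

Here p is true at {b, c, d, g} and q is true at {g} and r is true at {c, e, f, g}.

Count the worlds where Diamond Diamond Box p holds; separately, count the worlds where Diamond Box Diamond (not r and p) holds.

For Diamond Diamond Box p:
a: successors {a, b, c}; Diamond Box p there: a:F, b:T, c:T. ✓
b: successors {d, f}; Diamond Box p there: d:T, f:F. ✓
c: successors {a, f, g}; Diamond Box p there: a:F, f:F, g:F. ✗
d: successors {a, e}; Diamond Box p there: a:F, e:F. ✗
e: successors {b, c}; Diamond Box p there: b:T, c:T. ✓
f: successors {g}; Diamond Box p there: g:F. ✗
g: successors {a}; Diamond Box p there: a:F. ✗
— 3 worlds.
For Diamond Box Diamond (not r and p):
a: successors {a, b, c}; Box Diamond (not r and p) there: a:F, b:F, c:F. ✗
b: successors {d, f}; Box Diamond (not r and p) there: d:T, f:F. ✓
c: successors {a, f, g}; Box Diamond (not r and p) there: a:F, f:F, g:T. ✓
d: successors {a, e}; Box Diamond (not r and p) there: a:F, e:F. ✗
e: successors {b, c}; Box Diamond (not r and p) there: b:F, c:F. ✗
f: successors {g}; Box Diamond (not r and p) there: g:T. ✓
g: successors {a}; Box Diamond (not r and p) there: a:F. ✗
— 3 worlds.

3 and 3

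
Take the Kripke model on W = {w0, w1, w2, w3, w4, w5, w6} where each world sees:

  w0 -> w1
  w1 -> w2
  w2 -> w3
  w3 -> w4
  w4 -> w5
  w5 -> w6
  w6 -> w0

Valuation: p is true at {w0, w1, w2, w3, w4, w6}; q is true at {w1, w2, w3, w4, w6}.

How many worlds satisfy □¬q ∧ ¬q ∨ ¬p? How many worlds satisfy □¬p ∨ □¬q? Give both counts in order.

1 and 2

For □¬q ∧ ¬q ∨ ¬p:
w0: □¬q ∧ ¬q is F, ¬p is F. ✗
w1: □¬q ∧ ¬q is F, ¬p is F. ✗
w2: □¬q ∧ ¬q is F, ¬p is F. ✗
w3: □¬q ∧ ¬q is F, ¬p is F. ✗
w4: □¬q ∧ ¬q is F, ¬p is F. ✗
w5: □¬q ∧ ¬q is F, ¬p is T. ✓
w6: □¬q ∧ ¬q is F, ¬p is F. ✗
— 1 world.
For □¬p ∨ □¬q:
w0: □¬p is F, □¬q is F. ✗
w1: □¬p is F, □¬q is F. ✗
w2: □¬p is F, □¬q is F. ✗
w3: □¬p is F, □¬q is F. ✗
w4: □¬p is T, □¬q is T. ✓
w5: □¬p is F, □¬q is F. ✗
w6: □¬p is F, □¬q is T. ✓
— 2 worlds.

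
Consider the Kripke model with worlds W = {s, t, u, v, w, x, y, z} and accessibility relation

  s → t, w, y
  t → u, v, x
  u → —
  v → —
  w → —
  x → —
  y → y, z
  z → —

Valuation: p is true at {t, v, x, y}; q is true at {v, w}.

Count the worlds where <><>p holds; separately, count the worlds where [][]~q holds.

For <><>p:
s: successors {t, w, y}; <>p there: t:T, w:F, y:T. ✓
t: successors {u, v, x}; <>p there: u:F, v:F, x:F. ✗
u: no successors, so <><>p fails. ✗
v: no successors, so <><>p fails. ✗
w: no successors, so <><>p fails. ✗
x: no successors, so <><>p fails. ✗
y: successors {y, z}; <>p there: y:T, z:F. ✓
z: no successors, so <><>p fails. ✗
— 2 worlds.
For [][]~q:
s: successors {t, w, y}; []~q there: t:F, w:T, y:T. ✗
t: successors {u, v, x}; []~q there: u:T, v:T, x:T. ✓
u: no successors, so [][]~q holds vacuously. ✓
v: no successors, so [][]~q holds vacuously. ✓
w: no successors, so [][]~q holds vacuously. ✓
x: no successors, so [][]~q holds vacuously. ✓
y: successors {y, z}; []~q there: y:T, z:T. ✓
z: no successors, so [][]~q holds vacuously. ✓
— 7 worlds.

2 and 7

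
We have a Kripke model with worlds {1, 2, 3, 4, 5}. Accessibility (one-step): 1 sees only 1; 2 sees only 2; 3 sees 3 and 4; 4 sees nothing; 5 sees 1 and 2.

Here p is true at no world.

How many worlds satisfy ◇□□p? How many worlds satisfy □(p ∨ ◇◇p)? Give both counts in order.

For ◇□□p:
1: successors {1}; □□p there: 1:F. ✗
2: successors {2}; □□p there: 2:F. ✗
3: successors {3, 4}; □□p there: 3:F, 4:T. ✓
4: no successors, so ◇□□p fails. ✗
5: successors {1, 2}; □□p there: 1:F, 2:F. ✗
— 1 world.
For □(p ∨ ◇◇p):
1: successors {1}; p ∨ ◇◇p there: 1:F. ✗
2: successors {2}; p ∨ ◇◇p there: 2:F. ✗
3: successors {3, 4}; p ∨ ◇◇p there: 3:F, 4:F. ✗
4: no successors, so □(p ∨ ◇◇p) holds vacuously. ✓
5: successors {1, 2}; p ∨ ◇◇p there: 1:F, 2:F. ✗
— 1 world.

1 and 1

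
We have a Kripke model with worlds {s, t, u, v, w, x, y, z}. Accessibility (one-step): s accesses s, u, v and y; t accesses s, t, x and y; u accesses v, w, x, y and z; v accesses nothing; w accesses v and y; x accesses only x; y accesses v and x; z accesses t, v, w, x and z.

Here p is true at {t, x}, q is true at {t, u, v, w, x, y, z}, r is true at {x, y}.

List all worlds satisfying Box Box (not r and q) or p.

{t, v, x}

s: Box Box (not r and q) is F, p is F. ✗
t: Box Box (not r and q) is F, p is T. ✓
u: Box Box (not r and q) is F, p is F. ✗
v: Box Box (not r and q) is T, p is F. ✓
w: Box Box (not r and q) is F, p is F. ✗
x: Box Box (not r and q) is F, p is T. ✓
y: Box Box (not r and q) is F, p is F. ✗
z: Box Box (not r and q) is F, p is F. ✗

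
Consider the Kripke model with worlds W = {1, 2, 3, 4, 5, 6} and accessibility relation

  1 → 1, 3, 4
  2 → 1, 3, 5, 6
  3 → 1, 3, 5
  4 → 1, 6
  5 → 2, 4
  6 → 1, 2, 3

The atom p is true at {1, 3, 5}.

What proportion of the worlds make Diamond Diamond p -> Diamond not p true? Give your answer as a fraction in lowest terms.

5/6

1: Diamond Diamond p is T, Diamond not p is T. ✓
2: Diamond Diamond p is T, Diamond not p is T. ✓
3: Diamond Diamond p is T, Diamond not p is F. ✗
4: Diamond Diamond p is T, Diamond not p is T. ✓
5: Diamond Diamond p is T, Diamond not p is T. ✓
6: Diamond Diamond p is T, Diamond not p is T. ✓
That's 5 of 6 worlds, so 5/6.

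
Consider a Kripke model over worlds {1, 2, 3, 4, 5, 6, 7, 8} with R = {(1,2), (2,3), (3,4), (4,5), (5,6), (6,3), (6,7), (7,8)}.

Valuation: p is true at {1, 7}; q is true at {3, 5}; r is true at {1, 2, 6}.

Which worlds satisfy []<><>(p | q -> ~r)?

{1, 2, 3, 4, 5, 8}

1: successors {2}; <><>(p | q -> ~r) there: 2:T. ✓
2: successors {3}; <><>(p | q -> ~r) there: 3:T. ✓
3: successors {4}; <><>(p | q -> ~r) there: 4:T. ✓
4: successors {5}; <><>(p | q -> ~r) there: 5:T. ✓
5: successors {6}; <><>(p | q -> ~r) there: 6:T. ✓
6: successors {3, 7}; <><>(p | q -> ~r) there: 3:T, 7:F. ✗
7: successors {8}; <><>(p | q -> ~r) there: 8:F. ✗
8: no successors, so []<><>(p | q -> ~r) holds vacuously. ✓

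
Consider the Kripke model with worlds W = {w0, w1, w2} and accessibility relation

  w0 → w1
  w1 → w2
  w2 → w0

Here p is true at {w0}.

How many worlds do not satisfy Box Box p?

w0: successors {w1}; Box p there: w1:F. ✗
w1: successors {w2}; Box p there: w2:T. ✓
w2: successors {w0}; Box p there: w0:F. ✗
Satisfying worlds: {w1}.
So Box Box p fails at the other 2 worlds.

2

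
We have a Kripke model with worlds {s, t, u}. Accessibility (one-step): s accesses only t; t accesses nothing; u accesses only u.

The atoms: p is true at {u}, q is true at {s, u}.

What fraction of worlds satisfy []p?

s: successors {t}; p there: t:F. ✗
t: no successors, so []p holds vacuously. ✓
u: successors {u}; p there: u:T. ✓
That's 2 of 3 worlds, so 2/3.

2/3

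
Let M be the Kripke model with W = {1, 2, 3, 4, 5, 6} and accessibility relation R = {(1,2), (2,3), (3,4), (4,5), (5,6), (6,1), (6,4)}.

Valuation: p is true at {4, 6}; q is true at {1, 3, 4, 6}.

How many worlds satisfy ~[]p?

1: []p is F. ✓
2: []p is F. ✓
3: []p is T. ✗
4: []p is F. ✓
5: []p is T. ✗
6: []p is F. ✓
Satisfying worlds: {1, 2, 4, 6}.

4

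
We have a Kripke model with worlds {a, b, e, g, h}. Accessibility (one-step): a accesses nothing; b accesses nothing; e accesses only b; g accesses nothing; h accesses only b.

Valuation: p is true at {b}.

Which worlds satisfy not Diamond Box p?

a: Diamond Box p is F. ✓
b: Diamond Box p is F. ✓
e: Diamond Box p is T. ✗
g: Diamond Box p is F. ✓
h: Diamond Box p is T. ✗

{a, b, g}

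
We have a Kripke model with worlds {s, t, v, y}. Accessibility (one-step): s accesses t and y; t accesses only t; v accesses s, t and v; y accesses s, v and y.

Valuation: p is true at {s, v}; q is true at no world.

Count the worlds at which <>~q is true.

s: successors {t, y}; ~q there: t:T, y:T. ✓
t: successors {t}; ~q there: t:T. ✓
v: successors {s, t, v}; ~q there: s:T, t:T, v:T. ✓
y: successors {s, v, y}; ~q there: s:T, v:T, y:T. ✓
Satisfying worlds: {s, t, v, y}.

4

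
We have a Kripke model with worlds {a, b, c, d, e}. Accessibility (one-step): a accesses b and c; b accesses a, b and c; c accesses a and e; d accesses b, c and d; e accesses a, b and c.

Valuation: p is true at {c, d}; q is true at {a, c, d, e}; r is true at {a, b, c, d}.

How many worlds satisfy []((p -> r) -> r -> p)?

a: successors {b, c}; (p -> r) -> r -> p there: b:F, c:T. ✗
b: successors {a, b, c}; (p -> r) -> r -> p there: a:F, b:F, c:T. ✗
c: successors {a, e}; (p -> r) -> r -> p there: a:F, e:T. ✗
d: successors {b, c, d}; (p -> r) -> r -> p there: b:F, c:T, d:T. ✗
e: successors {a, b, c}; (p -> r) -> r -> p there: a:F, b:F, c:T. ✗
Satisfying worlds: ∅.

0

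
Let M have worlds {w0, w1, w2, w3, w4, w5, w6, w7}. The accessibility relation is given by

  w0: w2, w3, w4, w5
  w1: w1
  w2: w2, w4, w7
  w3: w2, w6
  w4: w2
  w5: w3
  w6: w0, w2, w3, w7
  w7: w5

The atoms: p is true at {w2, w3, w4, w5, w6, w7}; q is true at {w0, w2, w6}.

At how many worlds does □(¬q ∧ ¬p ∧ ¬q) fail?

w0: successors {w2, w3, w4, w5}; ¬q ∧ ¬p ∧ ¬q there: w2:F, w3:F, w4:F, w5:F. ✗
w1: successors {w1}; ¬q ∧ ¬p ∧ ¬q there: w1:T. ✓
w2: successors {w2, w4, w7}; ¬q ∧ ¬p ∧ ¬q there: w2:F, w4:F, w7:F. ✗
w3: successors {w2, w6}; ¬q ∧ ¬p ∧ ¬q there: w2:F, w6:F. ✗
w4: successors {w2}; ¬q ∧ ¬p ∧ ¬q there: w2:F. ✗
w5: successors {w3}; ¬q ∧ ¬p ∧ ¬q there: w3:F. ✗
w6: successors {w0, w2, w3, w7}; ¬q ∧ ¬p ∧ ¬q there: w0:F, w2:F, w3:F, w7:F. ✗
w7: successors {w5}; ¬q ∧ ¬p ∧ ¬q there: w5:F. ✗
Satisfying worlds: {w1}.
So □(¬q ∧ ¬p ∧ ¬q) fails at the other 7 worlds.

7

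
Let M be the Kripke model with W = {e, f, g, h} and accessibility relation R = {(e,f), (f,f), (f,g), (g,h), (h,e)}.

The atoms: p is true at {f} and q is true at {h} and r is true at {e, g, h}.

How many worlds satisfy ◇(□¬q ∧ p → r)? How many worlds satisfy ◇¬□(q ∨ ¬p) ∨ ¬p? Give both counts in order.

3 and 4

For ◇(□¬q ∧ p → r):
e: successors {f}; □¬q ∧ p → r there: f:F. ✗
f: successors {f, g}; □¬q ∧ p → r there: f:F, g:T. ✓
g: successors {h}; □¬q ∧ p → r there: h:T. ✓
h: successors {e}; □¬q ∧ p → r there: e:T. ✓
— 3 worlds.
For ◇¬□(q ∨ ¬p) ∨ ¬p:
e: ◇¬□(q ∨ ¬p) is T, ¬p is T. ✓
f: ◇¬□(q ∨ ¬p) is T, ¬p is F. ✓
g: ◇¬□(q ∨ ¬p) is F, ¬p is T. ✓
h: ◇¬□(q ∨ ¬p) is T, ¬p is T. ✓
— 4 worlds.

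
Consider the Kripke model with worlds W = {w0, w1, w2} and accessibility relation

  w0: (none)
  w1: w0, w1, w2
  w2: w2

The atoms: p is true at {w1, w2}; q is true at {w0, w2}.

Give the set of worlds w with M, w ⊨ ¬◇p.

{w0}

w0: ◇p is F. ✓
w1: ◇p is T. ✗
w2: ◇p is T. ✗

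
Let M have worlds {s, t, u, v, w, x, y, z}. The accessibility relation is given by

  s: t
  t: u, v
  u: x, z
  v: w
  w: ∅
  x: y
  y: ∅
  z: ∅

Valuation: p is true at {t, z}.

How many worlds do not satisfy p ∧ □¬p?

6

s: p is F, □¬p is F. ✗
t: p is T, □¬p is T. ✓
u: p is F, □¬p is F. ✗
v: p is F, □¬p is T. ✗
w: p is F, □¬p is T. ✗
x: p is F, □¬p is T. ✗
y: p is F, □¬p is T. ✗
z: p is T, □¬p is T. ✓
Satisfying worlds: {t, z}.
So p ∧ □¬p fails at the other 6 worlds.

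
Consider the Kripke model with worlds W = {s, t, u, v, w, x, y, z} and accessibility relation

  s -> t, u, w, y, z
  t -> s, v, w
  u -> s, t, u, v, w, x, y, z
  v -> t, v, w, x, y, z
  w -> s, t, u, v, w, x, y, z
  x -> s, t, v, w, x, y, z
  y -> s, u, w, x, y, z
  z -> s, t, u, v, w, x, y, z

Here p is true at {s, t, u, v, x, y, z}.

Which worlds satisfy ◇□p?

∅

s: successors {t, u, w, y, z}; □p there: t:F, u:F, w:F, y:F, z:F. ✗
t: successors {s, v, w}; □p there: s:F, v:F, w:F. ✗
u: successors {s, t, u, v, w, x, y, z}; □p there: s:F, t:F, u:F, v:F, w:F, x:F, y:F, z:F. ✗
v: successors {t, v, w, x, y, z}; □p there: t:F, v:F, w:F, x:F, y:F, z:F. ✗
w: successors {s, t, u, v, w, x, y, z}; □p there: s:F, t:F, u:F, v:F, w:F, x:F, y:F, z:F. ✗
x: successors {s, t, v, w, x, y, z}; □p there: s:F, t:F, v:F, w:F, x:F, y:F, z:F. ✗
y: successors {s, u, w, x, y, z}; □p there: s:F, u:F, w:F, x:F, y:F, z:F. ✗
z: successors {s, t, u, v, w, x, y, z}; □p there: s:F, t:F, u:F, v:F, w:F, x:F, y:F, z:F. ✗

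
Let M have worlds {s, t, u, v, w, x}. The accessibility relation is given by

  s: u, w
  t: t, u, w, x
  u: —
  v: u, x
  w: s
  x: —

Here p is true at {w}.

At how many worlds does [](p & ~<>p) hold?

2

s: successors {u, w}; p & ~<>p there: u:F, w:T. ✗
t: successors {t, u, w, x}; p & ~<>p there: t:F, u:F, w:T, x:F. ✗
u: no successors, so [](p & ~<>p) holds vacuously. ✓
v: successors {u, x}; p & ~<>p there: u:F, x:F. ✗
w: successors {s}; p & ~<>p there: s:F. ✗
x: no successors, so [](p & ~<>p) holds vacuously. ✓
Satisfying worlds: {u, x}.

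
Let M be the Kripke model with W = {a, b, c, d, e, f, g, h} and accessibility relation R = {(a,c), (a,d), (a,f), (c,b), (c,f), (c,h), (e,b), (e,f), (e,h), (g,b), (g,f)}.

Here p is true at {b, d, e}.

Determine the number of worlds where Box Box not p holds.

7

a: successors {c, d, f}; Box not p there: c:F, d:T, f:T. ✗
b: no successors, so Box Box not p holds vacuously. ✓
c: successors {b, f, h}; Box not p there: b:T, f:T, h:T. ✓
d: no successors, so Box Box not p holds vacuously. ✓
e: successors {b, f, h}; Box not p there: b:T, f:T, h:T. ✓
f: no successors, so Box Box not p holds vacuously. ✓
g: successors {b, f}; Box not p there: b:T, f:T. ✓
h: no successors, so Box Box not p holds vacuously. ✓
Satisfying worlds: {b, c, d, e, f, g, h}.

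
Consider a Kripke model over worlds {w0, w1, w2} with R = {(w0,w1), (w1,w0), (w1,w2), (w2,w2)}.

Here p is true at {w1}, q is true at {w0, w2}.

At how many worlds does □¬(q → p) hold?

w0: successors {w1}; ¬(q → p) there: w1:F. ✗
w1: successors {w0, w2}; ¬(q → p) there: w0:T, w2:T. ✓
w2: successors {w2}; ¬(q → p) there: w2:T. ✓
Satisfying worlds: {w1, w2}.

2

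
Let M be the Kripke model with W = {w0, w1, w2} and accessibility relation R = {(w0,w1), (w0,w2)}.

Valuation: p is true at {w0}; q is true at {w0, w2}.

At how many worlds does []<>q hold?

w0: successors {w1, w2}; <>q there: w1:F, w2:F. ✗
w1: no successors, so []<>q holds vacuously. ✓
w2: no successors, so []<>q holds vacuously. ✓
Satisfying worlds: {w1, w2}.

2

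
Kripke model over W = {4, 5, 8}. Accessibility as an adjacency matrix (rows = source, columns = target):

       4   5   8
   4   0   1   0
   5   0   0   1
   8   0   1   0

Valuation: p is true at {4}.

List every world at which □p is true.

∅

4: successors {5}; p there: 5:F. ✗
5: successors {8}; p there: 8:F. ✗
8: successors {5}; p there: 5:F. ✗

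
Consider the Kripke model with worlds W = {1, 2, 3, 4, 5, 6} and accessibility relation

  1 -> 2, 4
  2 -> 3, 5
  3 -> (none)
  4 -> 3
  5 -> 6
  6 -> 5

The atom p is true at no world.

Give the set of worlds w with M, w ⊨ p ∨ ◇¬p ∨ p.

{1, 2, 4, 5, 6}

1: p ∨ ◇¬p is T, p is F. ✓
2: p ∨ ◇¬p is T, p is F. ✓
3: p ∨ ◇¬p is F, p is F. ✗
4: p ∨ ◇¬p is T, p is F. ✓
5: p ∨ ◇¬p is T, p is F. ✓
6: p ∨ ◇¬p is T, p is F. ✓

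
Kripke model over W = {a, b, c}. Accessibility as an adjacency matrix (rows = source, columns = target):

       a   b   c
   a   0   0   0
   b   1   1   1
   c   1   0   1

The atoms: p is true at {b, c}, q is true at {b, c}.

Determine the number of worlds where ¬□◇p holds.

a: □◇p is T. ✗
b: □◇p is F. ✓
c: □◇p is F. ✓
Satisfying worlds: {b, c}.

2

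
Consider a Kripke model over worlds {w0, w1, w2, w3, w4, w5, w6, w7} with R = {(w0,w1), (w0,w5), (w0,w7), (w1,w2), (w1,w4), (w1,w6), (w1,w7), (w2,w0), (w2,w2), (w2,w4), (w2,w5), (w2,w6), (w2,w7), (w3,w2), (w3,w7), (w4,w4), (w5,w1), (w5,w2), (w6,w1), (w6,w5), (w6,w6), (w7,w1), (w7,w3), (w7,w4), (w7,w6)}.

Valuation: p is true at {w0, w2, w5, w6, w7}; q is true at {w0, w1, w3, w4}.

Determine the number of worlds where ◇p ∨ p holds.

7

w0: ◇p is T, p is T. ✓
w1: ◇p is T, p is F. ✓
w2: ◇p is T, p is T. ✓
w3: ◇p is T, p is F. ✓
w4: ◇p is F, p is F. ✗
w5: ◇p is T, p is T. ✓
w6: ◇p is T, p is T. ✓
w7: ◇p is T, p is T. ✓
Satisfying worlds: {w0, w1, w2, w3, w5, w6, w7}.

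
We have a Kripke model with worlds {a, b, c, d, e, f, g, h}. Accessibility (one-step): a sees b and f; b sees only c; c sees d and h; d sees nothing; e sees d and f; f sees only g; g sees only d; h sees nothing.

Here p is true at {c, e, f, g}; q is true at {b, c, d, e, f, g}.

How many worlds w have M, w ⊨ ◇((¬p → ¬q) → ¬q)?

a: successors {b, f}; (¬p → ¬q) → ¬q there: b:T, f:F. ✓
b: successors {c}; (¬p → ¬q) → ¬q there: c:F. ✗
c: successors {d, h}; (¬p → ¬q) → ¬q there: d:T, h:T. ✓
d: no successors, so ◇((¬p → ¬q) → ¬q) fails. ✗
e: successors {d, f}; (¬p → ¬q) → ¬q there: d:T, f:F. ✓
f: successors {g}; (¬p → ¬q) → ¬q there: g:F. ✗
g: successors {d}; (¬p → ¬q) → ¬q there: d:T. ✓
h: no successors, so ◇((¬p → ¬q) → ¬q) fails. ✗
Satisfying worlds: {a, c, e, g}.

4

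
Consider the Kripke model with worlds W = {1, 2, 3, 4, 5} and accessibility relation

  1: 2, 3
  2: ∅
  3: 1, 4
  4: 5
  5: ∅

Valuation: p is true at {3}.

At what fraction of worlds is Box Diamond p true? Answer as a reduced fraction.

1: successors {2, 3}; Diamond p there: 2:F, 3:F. ✗
2: no successors, so Box Diamond p holds vacuously. ✓
3: successors {1, 4}; Diamond p there: 1:T, 4:F. ✗
4: successors {5}; Diamond p there: 5:F. ✗
5: no successors, so Box Diamond p holds vacuously. ✓
That's 2 of 5 worlds, so 2/5.

2/5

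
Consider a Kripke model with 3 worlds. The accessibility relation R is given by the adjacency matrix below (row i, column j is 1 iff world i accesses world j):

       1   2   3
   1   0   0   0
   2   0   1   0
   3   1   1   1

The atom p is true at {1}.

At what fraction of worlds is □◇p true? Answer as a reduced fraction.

1/3

1: no successors, so □◇p holds vacuously. ✓
2: successors {2}; ◇p there: 2:F. ✗
3: successors {1, 2, 3}; ◇p there: 1:F, 2:F, 3:T. ✗
That's 1 of 3 worlds, so 1/3.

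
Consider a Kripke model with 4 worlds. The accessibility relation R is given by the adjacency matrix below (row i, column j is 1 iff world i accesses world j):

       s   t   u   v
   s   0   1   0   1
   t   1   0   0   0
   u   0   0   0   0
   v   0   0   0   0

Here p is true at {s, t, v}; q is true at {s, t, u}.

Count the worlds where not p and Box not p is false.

3

s: not p is F, Box not p is F. ✗
t: not p is F, Box not p is F. ✗
u: not p is T, Box not p is T. ✓
v: not p is F, Box not p is T. ✗
Satisfying worlds: {u}.
So not p and Box not p fails at the other 3 worlds.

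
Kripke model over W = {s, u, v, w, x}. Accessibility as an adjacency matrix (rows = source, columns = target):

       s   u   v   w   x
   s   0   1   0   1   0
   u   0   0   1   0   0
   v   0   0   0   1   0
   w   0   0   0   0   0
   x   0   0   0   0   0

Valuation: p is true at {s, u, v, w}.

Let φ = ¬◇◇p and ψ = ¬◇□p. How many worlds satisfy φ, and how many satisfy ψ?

3 and 2

For ¬◇◇p:
s: ◇◇p is T. ✗
u: ◇◇p is T. ✗
v: ◇◇p is F. ✓
w: ◇◇p is F. ✓
x: ◇◇p is F. ✓
— 3 worlds.
For ¬◇□p:
s: ◇□p is T. ✗
u: ◇□p is T. ✗
v: ◇□p is T. ✗
w: ◇□p is F. ✓
x: ◇□p is F. ✓
— 2 worlds.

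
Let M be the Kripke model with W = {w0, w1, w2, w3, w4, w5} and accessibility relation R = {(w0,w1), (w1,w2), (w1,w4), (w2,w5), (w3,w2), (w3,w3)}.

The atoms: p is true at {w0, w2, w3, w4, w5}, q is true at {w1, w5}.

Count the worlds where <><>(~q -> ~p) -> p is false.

1

w0: <><>(~q -> ~p) is F, p is T. ✓
w1: <><>(~q -> ~p) is T, p is F. ✗
w2: <><>(~q -> ~p) is F, p is T. ✓
w3: <><>(~q -> ~p) is T, p is T. ✓
w4: <><>(~q -> ~p) is F, p is T. ✓
w5: <><>(~q -> ~p) is F, p is T. ✓
Satisfying worlds: {w0, w2, w3, w4, w5}.
So <><>(~q -> ~p) -> p fails at the other 1 world.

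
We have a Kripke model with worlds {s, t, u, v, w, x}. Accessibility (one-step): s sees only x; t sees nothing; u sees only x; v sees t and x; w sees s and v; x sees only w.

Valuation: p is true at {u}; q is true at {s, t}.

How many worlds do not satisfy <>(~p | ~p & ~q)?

s: successors {x}; ~p | ~p & ~q there: x:T. ✓
t: no successors, so <>(~p | ~p & ~q) fails. ✗
u: successors {x}; ~p | ~p & ~q there: x:T. ✓
v: successors {t, x}; ~p | ~p & ~q there: t:T, x:T. ✓
w: successors {s, v}; ~p | ~p & ~q there: s:T, v:T. ✓
x: successors {w}; ~p | ~p & ~q there: w:T. ✓
Satisfying worlds: {s, u, v, w, x}.
So <>(~p | ~p & ~q) fails at the other 1 world.

1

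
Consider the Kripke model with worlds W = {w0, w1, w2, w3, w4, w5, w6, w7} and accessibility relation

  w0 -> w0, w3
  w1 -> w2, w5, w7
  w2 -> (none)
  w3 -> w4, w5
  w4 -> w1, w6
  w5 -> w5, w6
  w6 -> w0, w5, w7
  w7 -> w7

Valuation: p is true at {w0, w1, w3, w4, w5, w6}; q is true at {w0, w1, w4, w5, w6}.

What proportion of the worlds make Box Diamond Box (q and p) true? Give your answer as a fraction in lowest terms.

1/2

w0: successors {w0, w3}; Diamond Box (q and p) there: w0:T, w3:T. ✓
w1: successors {w2, w5, w7}; Diamond Box (q and p) there: w2:F, w5:T, w7:F. ✗
w2: no successors, so Box Diamond Box (q and p) holds vacuously. ✓
w3: successors {w4, w5}; Diamond Box (q and p) there: w4:F, w5:T. ✗
w4: successors {w1, w6}; Diamond Box (q and p) there: w1:T, w6:T. ✓
w5: successors {w5, w6}; Diamond Box (q and p) there: w5:T, w6:T. ✓
w6: successors {w0, w5, w7}; Diamond Box (q and p) there: w0:T, w5:T, w7:F. ✗
w7: successors {w7}; Diamond Box (q and p) there: w7:F. ✗
That's 4 of 8 worlds, so 4/8 = 1/2.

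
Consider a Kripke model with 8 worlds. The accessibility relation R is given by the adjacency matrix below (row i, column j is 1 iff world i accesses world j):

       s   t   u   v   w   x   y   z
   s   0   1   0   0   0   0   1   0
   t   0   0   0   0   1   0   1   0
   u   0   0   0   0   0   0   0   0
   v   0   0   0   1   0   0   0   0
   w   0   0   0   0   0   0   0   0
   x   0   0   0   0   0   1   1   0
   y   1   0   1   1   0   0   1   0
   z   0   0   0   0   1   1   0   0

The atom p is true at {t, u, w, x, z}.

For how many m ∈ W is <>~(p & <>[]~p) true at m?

6

s: successors {t, y}; ~(p & <>[]~p) there: t:F, y:T. ✓
t: successors {w, y}; ~(p & <>[]~p) there: w:T, y:T. ✓
u: no successors, so <>~(p & <>[]~p) fails. ✗
v: successors {v}; ~(p & <>[]~p) there: v:T. ✓
w: no successors, so <>~(p & <>[]~p) fails. ✗
x: successors {x, y}; ~(p & <>[]~p) there: x:T, y:T. ✓
y: successors {s, u, v, y}; ~(p & <>[]~p) there: s:T, u:T, v:T, y:T. ✓
z: successors {w, x}; ~(p & <>[]~p) there: w:T, x:T. ✓
Satisfying worlds: {s, t, v, x, y, z}.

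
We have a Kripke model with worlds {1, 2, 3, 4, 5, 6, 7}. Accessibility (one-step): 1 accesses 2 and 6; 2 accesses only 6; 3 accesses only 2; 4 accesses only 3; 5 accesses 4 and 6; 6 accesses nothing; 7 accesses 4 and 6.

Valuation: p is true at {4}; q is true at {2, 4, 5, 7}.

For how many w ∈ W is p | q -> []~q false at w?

2

1: p | q is F, []~q is F. ✓
2: p | q is T, []~q is T. ✓
3: p | q is F, []~q is F. ✓
4: p | q is T, []~q is T. ✓
5: p | q is T, []~q is F. ✗
6: p | q is F, []~q is T. ✓
7: p | q is T, []~q is F. ✗
Satisfying worlds: {1, 2, 3, 4, 6}.
So p | q -> []~q fails at the other 2 worlds.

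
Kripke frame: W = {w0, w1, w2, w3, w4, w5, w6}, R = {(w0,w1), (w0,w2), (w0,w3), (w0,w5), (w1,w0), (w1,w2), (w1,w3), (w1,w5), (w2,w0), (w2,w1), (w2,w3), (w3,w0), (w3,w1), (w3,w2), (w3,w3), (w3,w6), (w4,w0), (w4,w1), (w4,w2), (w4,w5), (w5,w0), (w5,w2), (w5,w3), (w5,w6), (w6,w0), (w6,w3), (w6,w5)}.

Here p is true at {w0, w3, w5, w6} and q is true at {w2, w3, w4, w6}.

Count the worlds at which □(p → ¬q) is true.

w0: successors {w1, w2, w3, w5}; p → ¬q there: w1:T, w2:T, w3:F, w5:T. ✗
w1: successors {w0, w2, w3, w5}; p → ¬q there: w0:T, w2:T, w3:F, w5:T. ✗
w2: successors {w0, w1, w3}; p → ¬q there: w0:T, w1:T, w3:F. ✗
w3: successors {w0, w1, w2, w3, w6}; p → ¬q there: w0:T, w1:T, w2:T, w3:F, w6:F. ✗
w4: successors {w0, w1, w2, w5}; p → ¬q there: w0:T, w1:T, w2:T, w5:T. ✓
w5: successors {w0, w2, w3, w6}; p → ¬q there: w0:T, w2:T, w3:F, w6:F. ✗
w6: successors {w0, w3, w5}; p → ¬q there: w0:T, w3:F, w5:T. ✗
Satisfying worlds: {w4}.

1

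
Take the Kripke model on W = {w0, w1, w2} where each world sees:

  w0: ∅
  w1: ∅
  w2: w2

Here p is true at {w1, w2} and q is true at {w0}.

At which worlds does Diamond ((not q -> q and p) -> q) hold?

w0: no successors, so Diamond ((not q -> q and p) -> q) fails. ✗
w1: no successors, so Diamond ((not q -> q and p) -> q) fails. ✗
w2: successors {w2}; (not q -> q and p) -> q there: w2:T. ✓

{w2}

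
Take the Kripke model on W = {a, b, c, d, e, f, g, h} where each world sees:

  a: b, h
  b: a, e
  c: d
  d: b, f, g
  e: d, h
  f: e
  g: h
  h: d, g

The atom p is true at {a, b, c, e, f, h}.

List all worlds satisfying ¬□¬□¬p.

a: □¬□¬p is F. ✓
b: □¬□¬p is T. ✗
c: □¬□¬p is T. ✗
d: □¬□¬p is T. ✗
e: □¬□¬p is F. ✓
f: □¬□¬p is T. ✗
g: □¬□¬p is F. ✓
h: □¬□¬p is T. ✗

{a, e, g}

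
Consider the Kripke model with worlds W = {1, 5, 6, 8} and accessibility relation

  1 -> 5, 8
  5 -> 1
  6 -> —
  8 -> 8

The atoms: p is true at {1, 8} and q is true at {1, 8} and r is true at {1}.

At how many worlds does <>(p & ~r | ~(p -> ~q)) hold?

1: successors {5, 8}; p & ~r | ~(p -> ~q) there: 5:F, 8:T. ✓
5: successors {1}; p & ~r | ~(p -> ~q) there: 1:T. ✓
6: no successors, so <>(p & ~r | ~(p -> ~q)) fails. ✗
8: successors {8}; p & ~r | ~(p -> ~q) there: 8:T. ✓
Satisfying worlds: {1, 5, 8}.

3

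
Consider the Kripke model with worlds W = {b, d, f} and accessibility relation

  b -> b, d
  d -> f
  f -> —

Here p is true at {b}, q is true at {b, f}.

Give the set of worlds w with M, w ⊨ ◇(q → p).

{b}

b: successors {b, d}; q → p there: b:T, d:T. ✓
d: successors {f}; q → p there: f:F. ✗
f: no successors, so ◇(q → p) fails. ✗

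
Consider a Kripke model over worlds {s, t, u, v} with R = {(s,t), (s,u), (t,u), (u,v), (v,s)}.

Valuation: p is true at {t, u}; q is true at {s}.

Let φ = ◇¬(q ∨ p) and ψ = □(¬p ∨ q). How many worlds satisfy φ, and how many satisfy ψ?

For ◇¬(q ∨ p):
s: successors {t, u}; ¬(q ∨ p) there: t:F, u:F. ✗
t: successors {u}; ¬(q ∨ p) there: u:F. ✗
u: successors {v}; ¬(q ∨ p) there: v:T. ✓
v: successors {s}; ¬(q ∨ p) there: s:F. ✗
— 1 world.
For □(¬p ∨ q):
s: successors {t, u}; ¬p ∨ q there: t:F, u:F. ✗
t: successors {u}; ¬p ∨ q there: u:F. ✗
u: successors {v}; ¬p ∨ q there: v:T. ✓
v: successors {s}; ¬p ∨ q there: s:T. ✓
— 2 worlds.

1 and 2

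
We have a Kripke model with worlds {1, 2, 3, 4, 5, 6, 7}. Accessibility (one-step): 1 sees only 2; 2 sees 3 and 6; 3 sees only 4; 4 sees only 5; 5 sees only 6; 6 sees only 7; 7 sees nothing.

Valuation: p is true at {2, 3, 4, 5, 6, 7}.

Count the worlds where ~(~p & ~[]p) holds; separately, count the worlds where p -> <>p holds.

7 and 6

For ~(~p & ~[]p):
1: ~p & ~[]p is F. ✓
2: ~p & ~[]p is F. ✓
3: ~p & ~[]p is F. ✓
4: ~p & ~[]p is F. ✓
5: ~p & ~[]p is F. ✓
6: ~p & ~[]p is F. ✓
7: ~p & ~[]p is F. ✓
— 7 worlds.
For p -> <>p:
1: p is F, <>p is T. ✓
2: p is T, <>p is T. ✓
3: p is T, <>p is T. ✓
4: p is T, <>p is T. ✓
5: p is T, <>p is T. ✓
6: p is T, <>p is T. ✓
7: p is T, <>p is F. ✗
— 6 worlds.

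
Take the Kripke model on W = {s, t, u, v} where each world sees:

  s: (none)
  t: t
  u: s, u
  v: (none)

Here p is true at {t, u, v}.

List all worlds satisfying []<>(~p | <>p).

{s, t, v}

s: no successors, so []<>(~p | <>p) holds vacuously. ✓
t: successors {t}; <>(~p | <>p) there: t:T. ✓
u: successors {s, u}; <>(~p | <>p) there: s:F, u:T. ✗
v: no successors, so []<>(~p | <>p) holds vacuously. ✓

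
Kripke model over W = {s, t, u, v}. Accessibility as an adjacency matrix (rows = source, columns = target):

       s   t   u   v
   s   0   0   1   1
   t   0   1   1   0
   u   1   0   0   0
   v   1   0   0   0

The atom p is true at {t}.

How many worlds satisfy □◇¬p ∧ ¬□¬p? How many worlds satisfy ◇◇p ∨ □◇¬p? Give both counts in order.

For □◇¬p ∧ ¬□¬p:
s: □◇¬p is T, ¬□¬p is F. ✗
t: □◇¬p is T, ¬□¬p is T. ✓
u: □◇¬p is T, ¬□¬p is F. ✗
v: □◇¬p is T, ¬□¬p is F. ✗
— 1 world.
For ◇◇p ∨ □◇¬p:
s: ◇◇p is F, □◇¬p is T. ✓
t: ◇◇p is T, □◇¬p is T. ✓
u: ◇◇p is F, □◇¬p is T. ✓
v: ◇◇p is F, □◇¬p is T. ✓
— 4 worlds.

1 and 4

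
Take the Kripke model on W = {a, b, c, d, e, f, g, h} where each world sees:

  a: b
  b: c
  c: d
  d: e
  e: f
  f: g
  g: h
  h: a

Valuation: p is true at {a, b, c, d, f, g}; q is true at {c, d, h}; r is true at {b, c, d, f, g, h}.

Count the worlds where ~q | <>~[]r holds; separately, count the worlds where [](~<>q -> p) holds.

For ~q | <>~[]r:
a: ~q is T, <>~[]r is F. ✓
b: ~q is T, <>~[]r is F. ✓
c: ~q is F, <>~[]r is T. ✓
d: ~q is F, <>~[]r is F. ✗
e: ~q is T, <>~[]r is F. ✓
f: ~q is T, <>~[]r is F. ✓
g: ~q is T, <>~[]r is T. ✓
h: ~q is F, <>~[]r is F. ✗
— 6 worlds.
For [](~<>q -> p):
a: successors {b}; ~<>q -> p there: b:T. ✓
b: successors {c}; ~<>q -> p there: c:T. ✓
c: successors {d}; ~<>q -> p there: d:T. ✓
d: successors {e}; ~<>q -> p there: e:F. ✗
e: successors {f}; ~<>q -> p there: f:T. ✓
f: successors {g}; ~<>q -> p there: g:T. ✓
g: successors {h}; ~<>q -> p there: h:F. ✗
h: successors {a}; ~<>q -> p there: a:T. ✓
— 6 worlds.

6 and 6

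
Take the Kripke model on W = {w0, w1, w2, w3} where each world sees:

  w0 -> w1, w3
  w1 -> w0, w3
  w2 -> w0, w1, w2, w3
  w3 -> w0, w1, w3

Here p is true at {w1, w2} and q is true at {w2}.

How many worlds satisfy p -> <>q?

3

w0: p is F, <>q is F. ✓
w1: p is T, <>q is F. ✗
w2: p is T, <>q is T. ✓
w3: p is F, <>q is F. ✓
Satisfying worlds: {w0, w2, w3}.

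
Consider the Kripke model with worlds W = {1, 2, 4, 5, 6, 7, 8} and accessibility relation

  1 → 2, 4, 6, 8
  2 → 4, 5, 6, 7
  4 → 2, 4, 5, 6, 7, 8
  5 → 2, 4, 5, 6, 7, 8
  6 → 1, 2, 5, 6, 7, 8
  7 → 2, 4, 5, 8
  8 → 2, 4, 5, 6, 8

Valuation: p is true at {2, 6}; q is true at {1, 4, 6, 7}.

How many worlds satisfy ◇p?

1: successors {2, 4, 6, 8}; p there: 2:T, 4:F, 6:T, 8:F. ✓
2: successors {4, 5, 6, 7}; p there: 4:F, 5:F, 6:T, 7:F. ✓
4: successors {2, 4, 5, 6, 7, 8}; p there: 2:T, 4:F, 5:F, 6:T, 7:F, 8:F. ✓
5: successors {2, 4, 5, 6, 7, 8}; p there: 2:T, 4:F, 5:F, 6:T, 7:F, 8:F. ✓
6: successors {1, 2, 5, 6, 7, 8}; p there: 1:F, 2:T, 5:F, 6:T, 7:F, 8:F. ✓
7: successors {2, 4, 5, 8}; p there: 2:T, 4:F, 5:F, 8:F. ✓
8: successors {2, 4, 5, 6, 8}; p there: 2:T, 4:F, 5:F, 6:T, 8:F. ✓
Satisfying worlds: {1, 2, 4, 5, 6, 7, 8}.

7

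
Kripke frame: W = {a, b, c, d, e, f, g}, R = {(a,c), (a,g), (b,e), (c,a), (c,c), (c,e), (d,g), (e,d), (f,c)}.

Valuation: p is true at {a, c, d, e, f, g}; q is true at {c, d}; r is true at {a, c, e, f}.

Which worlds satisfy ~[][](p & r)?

{b, c, e}

a: [][](p & r) is T. ✗
b: [][](p & r) is F. ✓
c: [][](p & r) is F. ✓
d: [][](p & r) is T. ✗
e: [][](p & r) is F. ✓
f: [][](p & r) is T. ✗
g: [][](p & r) is T. ✗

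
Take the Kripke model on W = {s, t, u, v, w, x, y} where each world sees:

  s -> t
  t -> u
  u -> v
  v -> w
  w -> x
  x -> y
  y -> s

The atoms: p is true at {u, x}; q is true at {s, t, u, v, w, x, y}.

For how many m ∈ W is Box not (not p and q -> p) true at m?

s: successors {t}; not (not p and q -> p) there: t:T. ✓
t: successors {u}; not (not p and q -> p) there: u:F. ✗
u: successors {v}; not (not p and q -> p) there: v:T. ✓
v: successors {w}; not (not p and q -> p) there: w:T. ✓
w: successors {x}; not (not p and q -> p) there: x:F. ✗
x: successors {y}; not (not p and q -> p) there: y:T. ✓
y: successors {s}; not (not p and q -> p) there: s:T. ✓
Satisfying worlds: {s, u, v, x, y}.

5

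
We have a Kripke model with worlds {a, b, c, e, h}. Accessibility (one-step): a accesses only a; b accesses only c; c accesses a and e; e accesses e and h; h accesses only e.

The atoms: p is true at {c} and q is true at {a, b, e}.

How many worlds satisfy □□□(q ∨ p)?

1

a: successors {a}; □□(q ∨ p) there: a:T. ✓
b: successors {c}; □□(q ∨ p) there: c:F. ✗
c: successors {a, e}; □□(q ∨ p) there: a:T, e:F. ✗
e: successors {e, h}; □□(q ∨ p) there: e:F, h:F. ✗
h: successors {e}; □□(q ∨ p) there: e:F. ✗
Satisfying worlds: {a}.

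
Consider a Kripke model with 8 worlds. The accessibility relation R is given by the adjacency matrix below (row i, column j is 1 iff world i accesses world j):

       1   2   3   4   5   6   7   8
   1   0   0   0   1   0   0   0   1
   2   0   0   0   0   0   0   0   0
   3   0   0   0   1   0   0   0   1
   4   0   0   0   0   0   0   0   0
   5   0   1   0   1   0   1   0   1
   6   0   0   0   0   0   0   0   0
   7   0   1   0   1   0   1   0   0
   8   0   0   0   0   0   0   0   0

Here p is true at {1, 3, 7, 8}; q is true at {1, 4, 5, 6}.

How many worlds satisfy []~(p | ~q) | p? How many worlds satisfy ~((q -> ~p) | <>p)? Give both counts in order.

For []~(p | ~q) | p:
1: []~(p | ~q) is F, p is T. ✓
2: []~(p | ~q) is T, p is F. ✓
3: []~(p | ~q) is F, p is T. ✓
4: []~(p | ~q) is T, p is F. ✓
5: []~(p | ~q) is F, p is F. ✗
6: []~(p | ~q) is T, p is F. ✓
7: []~(p | ~q) is F, p is T. ✓
8: []~(p | ~q) is T, p is T. ✓
— 7 worlds.
For ~((q -> ~p) | <>p):
1: (q -> ~p) | <>p is T. ✗
2: (q -> ~p) | <>p is T. ✗
3: (q -> ~p) | <>p is T. ✗
4: (q -> ~p) | <>p is T. ✗
5: (q -> ~p) | <>p is T. ✗
6: (q -> ~p) | <>p is T. ✗
7: (q -> ~p) | <>p is T. ✗
8: (q -> ~p) | <>p is T. ✗
— 0 worlds.

7 and 0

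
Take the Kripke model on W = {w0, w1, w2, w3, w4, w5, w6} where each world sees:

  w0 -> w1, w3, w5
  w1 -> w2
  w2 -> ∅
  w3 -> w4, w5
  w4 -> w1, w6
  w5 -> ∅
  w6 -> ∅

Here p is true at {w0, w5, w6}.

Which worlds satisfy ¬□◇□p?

w0: □◇□p is F. ✓
w1: □◇□p is F. ✓
w2: □◇□p is T. ✗
w3: □◇□p is F. ✓
w4: □◇□p is F. ✓
w5: □◇□p is T. ✗
w6: □◇□p is T. ✗

{w0, w1, w3, w4}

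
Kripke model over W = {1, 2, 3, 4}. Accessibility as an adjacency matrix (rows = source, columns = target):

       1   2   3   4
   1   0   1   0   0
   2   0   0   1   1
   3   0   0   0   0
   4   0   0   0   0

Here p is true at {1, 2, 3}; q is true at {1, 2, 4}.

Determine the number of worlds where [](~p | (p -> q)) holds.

3

1: successors {2}; ~p | (p -> q) there: 2:T. ✓
2: successors {3, 4}; ~p | (p -> q) there: 3:F, 4:T. ✗
3: no successors, so [](~p | (p -> q)) holds vacuously. ✓
4: no successors, so [](~p | (p -> q)) holds vacuously. ✓
Satisfying worlds: {1, 3, 4}.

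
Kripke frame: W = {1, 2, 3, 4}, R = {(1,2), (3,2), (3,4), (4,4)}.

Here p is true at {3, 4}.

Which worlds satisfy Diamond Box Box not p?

1: successors {2}; Box Box not p there: 2:T. ✓
2: no successors, so Diamond Box Box not p fails. ✗
3: successors {2, 4}; Box Box not p there: 2:T, 4:F. ✓
4: successors {4}; Box Box not p there: 4:F. ✗

{1, 3}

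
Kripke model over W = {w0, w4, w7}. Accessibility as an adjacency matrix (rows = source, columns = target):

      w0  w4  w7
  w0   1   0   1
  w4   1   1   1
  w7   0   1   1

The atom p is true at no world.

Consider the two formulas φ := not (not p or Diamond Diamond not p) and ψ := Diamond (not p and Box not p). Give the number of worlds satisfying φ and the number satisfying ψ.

0 and 3

For not (not p or Diamond Diamond not p):
w0: not p or Diamond Diamond not p is T. ✗
w4: not p or Diamond Diamond not p is T. ✗
w7: not p or Diamond Diamond not p is T. ✗
— 0 worlds.
For Diamond (not p and Box not p):
w0: successors {w0, w7}; not p and Box not p there: w0:T, w7:T. ✓
w4: successors {w0, w4, w7}; not p and Box not p there: w0:T, w4:T, w7:T. ✓
w7: successors {w4, w7}; not p and Box not p there: w4:T, w7:T. ✓
— 3 worlds.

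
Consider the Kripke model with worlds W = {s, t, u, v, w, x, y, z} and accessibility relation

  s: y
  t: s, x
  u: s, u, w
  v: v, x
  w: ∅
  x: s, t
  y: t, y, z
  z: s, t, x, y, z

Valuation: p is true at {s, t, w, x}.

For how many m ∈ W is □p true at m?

3

s: successors {y}; p there: y:F. ✗
t: successors {s, x}; p there: s:T, x:T. ✓
u: successors {s, u, w}; p there: s:T, u:F, w:T. ✗
v: successors {v, x}; p there: v:F, x:T. ✗
w: no successors, so □p holds vacuously. ✓
x: successors {s, t}; p there: s:T, t:T. ✓
y: successors {t, y, z}; p there: t:T, y:F, z:F. ✗
z: successors {s, t, x, y, z}; p there: s:T, t:T, x:T, y:F, z:F. ✗
Satisfying worlds: {t, w, x}.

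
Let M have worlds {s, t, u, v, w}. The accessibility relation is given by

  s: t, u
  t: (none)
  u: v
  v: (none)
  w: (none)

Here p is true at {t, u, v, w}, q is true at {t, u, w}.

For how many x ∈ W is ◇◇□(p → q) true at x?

1

s: successors {t, u}; ◇□(p → q) there: t:F, u:T. ✓
t: no successors, so ◇◇□(p → q) fails. ✗
u: successors {v}; ◇□(p → q) there: v:F. ✗
v: no successors, so ◇◇□(p → q) fails. ✗
w: no successors, so ◇◇□(p → q) fails. ✗
Satisfying worlds: {s}.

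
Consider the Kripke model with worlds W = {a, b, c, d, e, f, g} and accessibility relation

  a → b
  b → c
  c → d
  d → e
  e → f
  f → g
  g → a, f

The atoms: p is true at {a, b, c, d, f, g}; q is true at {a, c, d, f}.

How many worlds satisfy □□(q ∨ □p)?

a: successors {b}; □(q ∨ □p) there: b:T. ✓
b: successors {c}; □(q ∨ □p) there: c:T. ✓
c: successors {d}; □(q ∨ □p) there: d:T. ✓
d: successors {e}; □(q ∨ □p) there: e:T. ✓
e: successors {f}; □(q ∨ □p) there: f:T. ✓
f: successors {g}; □(q ∨ □p) there: g:T. ✓
g: successors {a, f}; □(q ∨ □p) there: a:T, f:T. ✓
Satisfying worlds: {a, b, c, d, e, f, g}.

7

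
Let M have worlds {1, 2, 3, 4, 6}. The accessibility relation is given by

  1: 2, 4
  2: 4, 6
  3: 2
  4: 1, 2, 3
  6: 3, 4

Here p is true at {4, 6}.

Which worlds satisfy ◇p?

{1, 2, 6}

1: successors {2, 4}; p there: 2:F, 4:T. ✓
2: successors {4, 6}; p there: 4:T, 6:T. ✓
3: successors {2}; p there: 2:F. ✗
4: successors {1, 2, 3}; p there: 1:F, 2:F, 3:F. ✗
6: successors {3, 4}; p there: 3:F, 4:T. ✓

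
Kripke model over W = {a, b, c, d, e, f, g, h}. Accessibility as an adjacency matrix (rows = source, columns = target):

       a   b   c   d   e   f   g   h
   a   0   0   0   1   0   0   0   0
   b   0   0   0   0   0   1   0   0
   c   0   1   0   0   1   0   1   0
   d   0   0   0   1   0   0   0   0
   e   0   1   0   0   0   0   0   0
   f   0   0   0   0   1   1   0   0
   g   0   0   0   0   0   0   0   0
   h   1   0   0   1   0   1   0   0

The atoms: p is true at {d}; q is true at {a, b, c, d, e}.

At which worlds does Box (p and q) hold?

{a, d, g}

a: successors {d}; p and q there: d:T. ✓
b: successors {f}; p and q there: f:F. ✗
c: successors {b, e, g}; p and q there: b:F, e:F, g:F. ✗
d: successors {d}; p and q there: d:T. ✓
e: successors {b}; p and q there: b:F. ✗
f: successors {e, f}; p and q there: e:F, f:F. ✗
g: no successors, so Box (p and q) holds vacuously. ✓
h: successors {a, d, f}; p and q there: a:F, d:T, f:F. ✗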